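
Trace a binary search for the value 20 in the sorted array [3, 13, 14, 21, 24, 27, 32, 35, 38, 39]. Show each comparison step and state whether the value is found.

Binary search for 20 in [3, 13, 14, 21, 24, 27, 32, 35, 38, 39]:

lo=0, hi=9, mid=4, arr[mid]=24 -> 24 > 20, search left half
lo=0, hi=3, mid=1, arr[mid]=13 -> 13 < 20, search right half
lo=2, hi=3, mid=2, arr[mid]=14 -> 14 < 20, search right half
lo=3, hi=3, mid=3, arr[mid]=21 -> 21 > 20, search left half
lo=3 > hi=2, target 20 not found

Binary search determines that 20 is not in the array after 4 comparisons. The search space was exhausted without finding the target.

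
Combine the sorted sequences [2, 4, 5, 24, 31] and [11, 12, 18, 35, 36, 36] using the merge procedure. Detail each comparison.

Merging process:

Compare 2 vs 11: take 2 from left. Merged: [2]
Compare 4 vs 11: take 4 from left. Merged: [2, 4]
Compare 5 vs 11: take 5 from left. Merged: [2, 4, 5]
Compare 24 vs 11: take 11 from right. Merged: [2, 4, 5, 11]
Compare 24 vs 12: take 12 from right. Merged: [2, 4, 5, 11, 12]
Compare 24 vs 18: take 18 from right. Merged: [2, 4, 5, 11, 12, 18]
Compare 24 vs 35: take 24 from left. Merged: [2, 4, 5, 11, 12, 18, 24]
Compare 31 vs 35: take 31 from left. Merged: [2, 4, 5, 11, 12, 18, 24, 31]
Append remaining from right: [35, 36, 36]. Merged: [2, 4, 5, 11, 12, 18, 24, 31, 35, 36, 36]

Final merged array: [2, 4, 5, 11, 12, 18, 24, 31, 35, 36, 36]
Total comparisons: 8

The merged array is [2, 4, 5, 11, 12, 18, 24, 31, 35, 36, 36], requiring 8 comparisons. The merge step runs in O(n) time where n is the total number of elements.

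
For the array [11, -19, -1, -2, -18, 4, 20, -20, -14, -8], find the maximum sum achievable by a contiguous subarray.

Using Kadane's algorithm on [11, -19, -1, -2, -18, 4, 20, -20, -14, -8]:

Scanning through the array:
Position 1 (value -19): max_ending_here = -8, max_so_far = 11
Position 2 (value -1): max_ending_here = -1, max_so_far = 11
Position 3 (value -2): max_ending_here = -2, max_so_far = 11
Position 4 (value -18): max_ending_here = -18, max_so_far = 11
Position 5 (value 4): max_ending_here = 4, max_so_far = 11
Position 6 (value 20): max_ending_here = 24, max_so_far = 24
Position 7 (value -20): max_ending_here = 4, max_so_far = 24
Position 8 (value -14): max_ending_here = -10, max_so_far = 24
Position 9 (value -8): max_ending_here = -8, max_so_far = 24

Maximum subarray: [4, 20]
Maximum sum: 24

The maximum subarray is [4, 20] with sum 24. This subarray runs from index 5 to index 6.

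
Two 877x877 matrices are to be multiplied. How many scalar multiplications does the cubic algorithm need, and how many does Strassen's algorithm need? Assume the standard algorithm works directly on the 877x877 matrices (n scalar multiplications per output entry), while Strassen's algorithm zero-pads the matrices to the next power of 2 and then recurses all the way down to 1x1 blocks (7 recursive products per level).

Matrix multiplication for 877x877 matrices:

Strassen's algorithm requires power-of-2 dimensions. Pad 877x877 to 1024x1024 (next power of 2).

Standard algorithm: 877^3 = 674526133 multiplications
Strassen's algorithm: 7^(log2(1024)) = 7^10 = 282475249 multiplications
Savings: 674526133 - 282475249 = 392050884 multiplications

Standard: 674526133 multiplications (877^3). Strassen: 282475249 multiplications (7^10, after padding to 1024x1024). Strassen reduces 8 recursive multiplications to 7 at each level.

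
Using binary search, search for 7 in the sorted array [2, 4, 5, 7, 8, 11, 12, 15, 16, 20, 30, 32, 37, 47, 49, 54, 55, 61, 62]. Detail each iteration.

Binary search for 7 in [2, 4, 5, 7, 8, 11, 12, 15, 16, 20, 30, 32, 37, 47, 49, 54, 55, 61, 62]:

lo=0, hi=18, mid=9, arr[mid]=20 -> 20 > 7, search left half
lo=0, hi=8, mid=4, arr[mid]=8 -> 8 > 7, search left half
lo=0, hi=3, mid=1, arr[mid]=4 -> 4 < 7, search right half
lo=2, hi=3, mid=2, arr[mid]=5 -> 5 < 7, search right half
lo=3, hi=3, mid=3, arr[mid]=7 -> Found target at index 3!

Binary search finds 7 at index 3 after 5 comparisons. The search repeatedly halves the search space by comparing with the middle element.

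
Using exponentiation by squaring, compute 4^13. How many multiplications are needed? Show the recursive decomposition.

Computing 4^13 by squaring (build up from 4^1; each line after the first costs one multiplication):

4^1 = 4
4^2 = (4^1)^2 = 4^2 = 16
4^3 = 4 * 4^2 = 4 * 16 = 64
4^6 = (4^3)^2 = 64^2 = 4096
4^12 = (4^6)^2 = 4096^2 = 16777216
4^13 = 4 * 4^12 = 4 * 16777216 = 67108864

Result: 67108864
Multiplications needed: 5 (5 lines after 4^1)

4^13 = 67108864. Using exponentiation by squaring, this requires 5 multiplications. The key idea: if the exponent is even, square the half-power; if odd, multiply by the base once.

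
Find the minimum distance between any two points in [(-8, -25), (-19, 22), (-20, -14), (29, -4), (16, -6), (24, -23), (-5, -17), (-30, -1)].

Computing all pairwise distances among 8 points:

d((-8, -25), (-19, 22)) = 48.2701
d((-8, -25), (-20, -14)) = 16.2788
d((-8, -25), (29, -4)) = 42.5441
d((-8, -25), (16, -6)) = 30.6105
d((-8, -25), (24, -23)) = 32.0624
d((-8, -25), (-5, -17)) = 8.544 <-- minimum
d((-8, -25), (-30, -1)) = 32.5576
d((-19, 22), (-20, -14)) = 36.0139
d((-19, 22), (29, -4)) = 54.5894
d((-19, 22), (16, -6)) = 44.8219
d((-19, 22), (24, -23)) = 62.2415
d((-19, 22), (-5, -17)) = 41.4367
d((-19, 22), (-30, -1)) = 25.4951
d((-20, -14), (29, -4)) = 50.01
d((-20, -14), (16, -6)) = 36.8782
d((-20, -14), (24, -23)) = 44.911
d((-20, -14), (-5, -17)) = 15.2971
d((-20, -14), (-30, -1)) = 16.4012
d((29, -4), (16, -6)) = 13.1529
d((29, -4), (24, -23)) = 19.6469
d((29, -4), (-5, -17)) = 36.4005
d((29, -4), (-30, -1)) = 59.0762
d((16, -6), (24, -23)) = 18.7883
d((16, -6), (-5, -17)) = 23.7065
d((16, -6), (-30, -1)) = 46.2709
d((24, -23), (-5, -17)) = 29.6142
d((24, -23), (-30, -1)) = 58.3095
d((-5, -17), (-30, -1)) = 29.6816

Closest pair: (-8, -25) and (-5, -17) with distance 8.544

The closest pair is (-8, -25) and (-5, -17) with Euclidean distance 8.544. For 8 points, brute-force pairwise comparison is shown above. For large n, the divide-and-conquer algorithm (sort by x, recurse on halves, check the dividing strip) achieves O(n log n).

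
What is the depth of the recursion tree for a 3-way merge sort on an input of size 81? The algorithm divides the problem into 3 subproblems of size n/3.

For divide and conquer with division factor 3:

Problem sizes at each level:
Level 0: 81
Level 1: 27
Level 2: 9
Level 3: 3
Level 4: 1

The root is level 0 and the size-1 base case is level 4 (the tree spans levels 0 through 4, i.e. 5 levels counting the root), so the depth is the number of divisions: log_3(81) = 4

The recursion tree depth is log_3(81) = 4. At each level, the problem size is divided by 3, so it takes 4 divisions to reduce to a base case of size 1. The algorithm makes 3 recursive calls at each level.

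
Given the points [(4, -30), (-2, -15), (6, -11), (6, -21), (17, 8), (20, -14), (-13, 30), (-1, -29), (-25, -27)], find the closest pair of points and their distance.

Computing all pairwise distances among 9 points:

d((4, -30), (-2, -15)) = 16.1555
d((4, -30), (6, -11)) = 19.105
d((4, -30), (6, -21)) = 9.2195
d((4, -30), (17, 8)) = 40.1622
d((4, -30), (20, -14)) = 22.6274
d((4, -30), (-13, 30)) = 62.3618
d((4, -30), (-1, -29)) = 5.099 <-- minimum
d((4, -30), (-25, -27)) = 29.1548
d((-2, -15), (6, -11)) = 8.9443
d((-2, -15), (6, -21)) = 10.0
d((-2, -15), (17, 8)) = 29.8329
d((-2, -15), (20, -14)) = 22.0227
d((-2, -15), (-13, 30)) = 46.3249
d((-2, -15), (-1, -29)) = 14.0357
d((-2, -15), (-25, -27)) = 25.9422
d((6, -11), (6, -21)) = 10.0
d((6, -11), (17, 8)) = 21.9545
d((6, -11), (20, -14)) = 14.3178
d((6, -11), (-13, 30)) = 45.1885
d((6, -11), (-1, -29)) = 19.3132
d((6, -11), (-25, -27)) = 34.8855
d((6, -21), (17, 8)) = 31.0161
d((6, -21), (20, -14)) = 15.6525
d((6, -21), (-13, 30)) = 54.4243
d((6, -21), (-1, -29)) = 10.6301
d((6, -21), (-25, -27)) = 31.5753
d((17, 8), (20, -14)) = 22.2036
d((17, 8), (-13, 30)) = 37.2022
d((17, 8), (-1, -29)) = 41.1461
d((17, 8), (-25, -27)) = 54.6717
d((20, -14), (-13, 30)) = 55.0
d((20, -14), (-1, -29)) = 25.807
d((20, -14), (-25, -27)) = 46.8402
d((-13, 30), (-1, -29)) = 60.208
d((-13, 30), (-25, -27)) = 58.2495
d((-1, -29), (-25, -27)) = 24.0832

Closest pair: (4, -30) and (-1, -29) with distance 5.099

The closest pair is (4, -30) and (-1, -29) with Euclidean distance 5.099. For 9 points, brute-force pairwise comparison is shown above. For large n, the divide-and-conquer algorithm (sort by x, recurse on halves, check the dividing strip) achieves O(n log n).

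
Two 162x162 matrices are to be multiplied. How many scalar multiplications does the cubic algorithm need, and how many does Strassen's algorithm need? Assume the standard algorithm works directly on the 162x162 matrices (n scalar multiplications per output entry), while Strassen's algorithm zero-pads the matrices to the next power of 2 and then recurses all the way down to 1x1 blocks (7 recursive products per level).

Matrix multiplication for 162x162 matrices:

Strassen's algorithm requires power-of-2 dimensions. Pad 162x162 to 256x256 (next power of 2).

Standard algorithm: 162^3 = 4251528 multiplications
Strassen's algorithm: 7^(log2(256)) = 7^8 = 5764801 multiplications
Difference: 4251528 - 5764801 = -1513273 (Strassen uses MORE here due to padding overhead — for small or just-over-power-of-2 n, padding can outweigh the per-level savings)

Standard: 4251528 multiplications (162^3). Strassen: 5764801 multiplications (7^8, after padding to 256x256). Strassen reduces 8 recursive multiplications to 7 at each level.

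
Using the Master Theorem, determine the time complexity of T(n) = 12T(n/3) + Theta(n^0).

Master Theorem for T(n) = 12T(n/3) + O(n^0):

a = 12, b = 3, c = 0
log_b(a) = log_3(12) = 2.2619

Case 1: c = 0 < log_3(12) = 2.2619
T(n) = O(n^(log_3 12))

For T(n) = 12T(n/3) + O(n^0): log_3(12) = 2.2619. This is Case 1 of the Master Theorem (c < log_b(a), work dominated by leaves), giving O(n^(log_3 12)).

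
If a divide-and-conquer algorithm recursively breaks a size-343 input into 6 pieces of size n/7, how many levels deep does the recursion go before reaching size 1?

For divide and conquer with division factor 7:

Problem sizes at each level:
Level 0: 343
Level 1: 49
Level 2: 7
Level 3: 1

The root is level 0 and the size-1 base case is level 3 (the tree spans levels 0 through 3, i.e. 4 levels counting the root), so the depth is the number of divisions: log_7(343) = 3

The recursion tree depth is log_7(343) = 3. At each level, the problem size is divided by 7, so it takes 3 divisions to reduce to a base case of size 1. The algorithm makes 6 recursive calls at each level.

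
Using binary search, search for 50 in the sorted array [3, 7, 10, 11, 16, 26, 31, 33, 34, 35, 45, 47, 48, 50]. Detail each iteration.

Binary search for 50 in [3, 7, 10, 11, 16, 26, 31, 33, 34, 35, 45, 47, 48, 50]:

lo=0, hi=13, mid=6, arr[mid]=31 -> 31 < 50, search right half
lo=7, hi=13, mid=10, arr[mid]=45 -> 45 < 50, search right half
lo=11, hi=13, mid=12, arr[mid]=48 -> 48 < 50, search right half
lo=13, hi=13, mid=13, arr[mid]=50 -> Found target at index 13!

Binary search finds 50 at index 13 after 4 comparisons. The search repeatedly halves the search space by comparing with the middle element.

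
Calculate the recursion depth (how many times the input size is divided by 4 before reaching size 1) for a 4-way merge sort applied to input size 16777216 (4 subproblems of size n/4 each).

For divide and conquer with division factor 4:

Problem sizes at each level:
Level 0: 16777216
Level 1: 4194304
Level 2: 1048576
Level 3: 262144
Level 4: 65536
Level 5: 16384
Level 6: 4096
Level 7: 1024
Level 8: 256
Level 9: 64
Level 10: 16
Level 11: 4
Level 12: 1

The root is level 0 and the size-1 base case is level 12 (the tree spans levels 0 through 12, i.e. 13 levels counting the root), so the depth is the number of divisions: log_4(16777216) = 12

The recursion tree depth is log_4(16777216) = 12. At each level, the problem size is divided by 4, so it takes 12 divisions to reduce to a base case of size 1. The algorithm makes 4 recursive calls at each level.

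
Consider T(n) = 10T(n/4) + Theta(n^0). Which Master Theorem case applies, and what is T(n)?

Master Theorem for T(n) = 10T(n/4) + O(n^0):

a = 10, b = 4, c = 0
log_b(a) = log_4(10) = 1.6610

Case 1: c = 0 < log_4(10) = 1.6610
T(n) = O(n^(log_4 10))

For T(n) = 10T(n/4) + O(n^0): log_4(10) = 1.6610. This is Case 1 of the Master Theorem (c < log_b(a), work dominated by leaves), giving O(n^(log_4 10)).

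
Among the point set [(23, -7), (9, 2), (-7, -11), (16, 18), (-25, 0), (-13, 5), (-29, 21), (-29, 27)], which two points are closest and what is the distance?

Computing all pairwise distances among 8 points:

d((23, -7), (9, 2)) = 16.6433
d((23, -7), (-7, -11)) = 30.2655
d((23, -7), (16, 18)) = 25.9615
d((23, -7), (-25, 0)) = 48.5077
d((23, -7), (-13, 5)) = 37.9473
d((23, -7), (-29, 21)) = 59.0593
d((23, -7), (-29, 27)) = 62.1289
d((9, 2), (-7, -11)) = 20.6155
d((9, 2), (16, 18)) = 17.4642
d((9, 2), (-25, 0)) = 34.0588
d((9, 2), (-13, 5)) = 22.2036
d((9, 2), (-29, 21)) = 42.4853
d((9, 2), (-29, 27)) = 45.4863
d((-7, -11), (16, 18)) = 37.0135
d((-7, -11), (-25, 0)) = 21.095
d((-7, -11), (-13, 5)) = 17.088
d((-7, -11), (-29, 21)) = 38.833
d((-7, -11), (-29, 27)) = 43.909
d((16, 18), (-25, 0)) = 44.7772
d((16, 18), (-13, 5)) = 31.7805
d((16, 18), (-29, 21)) = 45.0999
d((16, 18), (-29, 27)) = 45.8912
d((-25, 0), (-13, 5)) = 13.0
d((-25, 0), (-29, 21)) = 21.3776
d((-25, 0), (-29, 27)) = 27.2947
d((-13, 5), (-29, 21)) = 22.6274
d((-13, 5), (-29, 27)) = 27.2029
d((-29, 21), (-29, 27)) = 6.0 <-- minimum

Closest pair: (-29, 21) and (-29, 27) with distance 6.0

The closest pair is (-29, 21) and (-29, 27) with Euclidean distance 6.0. For 8 points, brute-force pairwise comparison is shown above. For large n, the divide-and-conquer algorithm (sort by x, recurse on halves, check the dividing strip) achieves O(n log n).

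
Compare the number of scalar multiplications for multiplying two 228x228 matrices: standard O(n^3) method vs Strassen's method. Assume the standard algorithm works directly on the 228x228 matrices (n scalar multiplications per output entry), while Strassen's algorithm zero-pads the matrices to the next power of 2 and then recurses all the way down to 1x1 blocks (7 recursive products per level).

Matrix multiplication for 228x228 matrices:

Strassen's algorithm requires power-of-2 dimensions. Pad 228x228 to 256x256 (next power of 2).

Standard algorithm: 228^3 = 11852352 multiplications
Strassen's algorithm: 7^(log2(256)) = 7^8 = 5764801 multiplications
Savings: 11852352 - 5764801 = 6087551 multiplications

Standard: 11852352 multiplications (228^3). Strassen: 5764801 multiplications (7^8, after padding to 256x256). Strassen reduces 8 recursive multiplications to 7 at each level.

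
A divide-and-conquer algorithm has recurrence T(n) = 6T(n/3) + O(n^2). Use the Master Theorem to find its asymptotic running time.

Master Theorem for T(n) = 6T(n/3) + O(n^2):

a = 6, b = 3, c = 2
log_b(a) = log_3(6) = 1.6309

Case 3: c = 2 > log_3(6) = 1.6309
T(n) = O(n^2) = O(n^2)

For T(n) = 6T(n/3) + O(n^2): log_3(6) = 1.6309. This is Case 3 of the Master Theorem (c > log_b(a), work dominated by root), giving O(n^2).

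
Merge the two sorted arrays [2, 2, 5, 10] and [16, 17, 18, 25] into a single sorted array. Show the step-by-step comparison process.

Merging process:

Compare 2 vs 16: take 2 from left. Merged: [2]
Compare 2 vs 16: take 2 from left. Merged: [2, 2]
Compare 5 vs 16: take 5 from left. Merged: [2, 2, 5]
Compare 10 vs 16: take 10 from left. Merged: [2, 2, 5, 10]
Append remaining from right: [16, 17, 18, 25]. Merged: [2, 2, 5, 10, 16, 17, 18, 25]

Final merged array: [2, 2, 5, 10, 16, 17, 18, 25]
Total comparisons: 4

The merged array is [2, 2, 5, 10, 16, 17, 18, 25], requiring 4 comparisons. The merge step runs in O(n) time where n is the total number of elements.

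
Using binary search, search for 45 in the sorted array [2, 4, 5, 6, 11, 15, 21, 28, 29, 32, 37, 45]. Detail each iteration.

Binary search for 45 in [2, 4, 5, 6, 11, 15, 21, 28, 29, 32, 37, 45]:

lo=0, hi=11, mid=5, arr[mid]=15 -> 15 < 45, search right half
lo=6, hi=11, mid=8, arr[mid]=29 -> 29 < 45, search right half
lo=9, hi=11, mid=10, arr[mid]=37 -> 37 < 45, search right half
lo=11, hi=11, mid=11, arr[mid]=45 -> Found target at index 11!

Binary search finds 45 at index 11 after 4 comparisons. The search repeatedly halves the search space by comparing with the middle element.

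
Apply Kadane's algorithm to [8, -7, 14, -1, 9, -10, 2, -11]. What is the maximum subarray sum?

Using Kadane's algorithm on [8, -7, 14, -1, 9, -10, 2, -11]:

Scanning through the array:
Position 1 (value -7): max_ending_here = 1, max_so_far = 8
Position 2 (value 14): max_ending_here = 15, max_so_far = 15
Position 3 (value -1): max_ending_here = 14, max_so_far = 15
Position 4 (value 9): max_ending_here = 23, max_so_far = 23
Position 5 (value -10): max_ending_here = 13, max_so_far = 23
Position 6 (value 2): max_ending_here = 15, max_so_far = 23
Position 7 (value -11): max_ending_here = 4, max_so_far = 23

Maximum subarray: [8, -7, 14, -1, 9]
Maximum sum: 23

The maximum subarray is [8, -7, 14, -1, 9] with sum 23. This subarray runs from index 0 to index 4.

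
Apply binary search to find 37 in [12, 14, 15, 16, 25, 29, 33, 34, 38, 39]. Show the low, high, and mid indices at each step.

Binary search for 37 in [12, 14, 15, 16, 25, 29, 33, 34, 38, 39]:

lo=0, hi=9, mid=4, arr[mid]=25 -> 25 < 37, search right half
lo=5, hi=9, mid=7, arr[mid]=34 -> 34 < 37, search right half
lo=8, hi=9, mid=8, arr[mid]=38 -> 38 > 37, search left half
lo=8 > hi=7, target 37 not found

Binary search determines that 37 is not in the array after 3 comparisons. The search space was exhausted without finding the target.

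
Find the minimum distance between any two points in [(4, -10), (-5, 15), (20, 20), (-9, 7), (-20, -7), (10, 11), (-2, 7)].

Computing all pairwise distances among 7 points:

d((4, -10), (-5, 15)) = 26.5707
d((4, -10), (20, 20)) = 34.0
d((4, -10), (-9, 7)) = 21.4009
d((4, -10), (-20, -7)) = 24.1868
d((4, -10), (10, 11)) = 21.8403
d((4, -10), (-2, 7)) = 18.0278
d((-5, 15), (20, 20)) = 25.4951
d((-5, 15), (-9, 7)) = 8.9443
d((-5, 15), (-20, -7)) = 26.6271
d((-5, 15), (10, 11)) = 15.5242
d((-5, 15), (-2, 7)) = 8.544
d((20, 20), (-9, 7)) = 31.7805
d((20, 20), (-20, -7)) = 48.2597
d((20, 20), (10, 11)) = 13.4536
d((20, 20), (-2, 7)) = 25.5539
d((-9, 7), (-20, -7)) = 17.8045
d((-9, 7), (10, 11)) = 19.4165
d((-9, 7), (-2, 7)) = 7.0 <-- minimum
d((-20, -7), (10, 11)) = 34.9857
d((-20, -7), (-2, 7)) = 22.8035
d((10, 11), (-2, 7)) = 12.6491

Closest pair: (-9, 7) and (-2, 7) with distance 7.0

The closest pair is (-9, 7) and (-2, 7) with Euclidean distance 7.0. For 7 points, brute-force pairwise comparison is shown above. For large n, the divide-and-conquer algorithm (sort by x, recurse on halves, check the dividing strip) achieves O(n log n).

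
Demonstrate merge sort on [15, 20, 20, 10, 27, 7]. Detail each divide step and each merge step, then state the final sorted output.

Merge sort trace:

Split: [15, 20, 20, 10, 27, 7] -> [15, 20, 20] and [10, 27, 7]
  Split: [15, 20, 20] -> [15] and [20, 20]
    Split: [20, 20] -> [20] and [20]
    Merge: [20] + [20] -> [20, 20]
  Merge: [15] + [20, 20] -> [15, 20, 20]
  Split: [10, 27, 7] -> [10] and [27, 7]
    Split: [27, 7] -> [27] and [7]
    Merge: [27] + [7] -> [7, 27]
  Merge: [10] + [7, 27] -> [7, 10, 27]
Merge: [15, 20, 20] + [7, 10, 27] -> [7, 10, 15, 20, 20, 27]

Final sorted array: [7, 10, 15, 20, 20, 27]

The merge sort proceeds by recursively splitting the array and merging sorted halves.
After all merges, the sorted array is [7, 10, 15, 20, 20, 27].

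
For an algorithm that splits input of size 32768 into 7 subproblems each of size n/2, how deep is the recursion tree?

For divide and conquer with division factor 2:

Problem sizes at each level:
Level 0: 32768
Level 1: 16384
Level 2: 8192
Level 3: 4096
Level 4: 2048
Level 5: 1024
Level 6: 512
Level 7: 256
Level 8: 128
Level 9: 64
Level 10: 32
Level 11: 16
Level 12: 8
Level 13: 4
Level 14: 2
Level 15: 1

The root is level 0 and the size-1 base case is level 15 (the tree spans levels 0 through 15, i.e. 16 levels counting the root), so the depth is the number of divisions: log_2(32768) = 15

The recursion tree depth is log_2(32768) = 15. At each level, the problem size is divided by 2, so it takes 15 divisions to reduce to a base case of size 1. The algorithm makes 7 recursive calls at each level.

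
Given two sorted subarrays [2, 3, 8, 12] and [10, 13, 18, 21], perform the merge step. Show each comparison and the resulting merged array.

Merging process:

Compare 2 vs 10: take 2 from left. Merged: [2]
Compare 3 vs 10: take 3 from left. Merged: [2, 3]
Compare 8 vs 10: take 8 from left. Merged: [2, 3, 8]
Compare 12 vs 10: take 10 from right. Merged: [2, 3, 8, 10]
Compare 12 vs 13: take 12 from left. Merged: [2, 3, 8, 10, 12]
Append remaining from right: [13, 18, 21]. Merged: [2, 3, 8, 10, 12, 13, 18, 21]

Final merged array: [2, 3, 8, 10, 12, 13, 18, 21]
Total comparisons: 5

The merged array is [2, 3, 8, 10, 12, 13, 18, 21], requiring 5 comparisons. The merge step runs in O(n) time where n is the total number of elements.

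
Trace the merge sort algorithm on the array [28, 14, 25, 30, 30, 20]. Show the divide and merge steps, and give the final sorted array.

Merge sort trace:

Split: [28, 14, 25, 30, 30, 20] -> [28, 14, 25] and [30, 30, 20]
  Split: [28, 14, 25] -> [28] and [14, 25]
    Split: [14, 25] -> [14] and [25]
    Merge: [14] + [25] -> [14, 25]
  Merge: [28] + [14, 25] -> [14, 25, 28]
  Split: [30, 30, 20] -> [30] and [30, 20]
    Split: [30, 20] -> [30] and [20]
    Merge: [30] + [20] -> [20, 30]
  Merge: [30] + [20, 30] -> [20, 30, 30]
Merge: [14, 25, 28] + [20, 30, 30] -> [14, 20, 25, 28, 30, 30]

Final sorted array: [14, 20, 25, 28, 30, 30]

The merge sort proceeds by recursively splitting the array and merging sorted halves.
After all merges, the sorted array is [14, 20, 25, 28, 30, 30].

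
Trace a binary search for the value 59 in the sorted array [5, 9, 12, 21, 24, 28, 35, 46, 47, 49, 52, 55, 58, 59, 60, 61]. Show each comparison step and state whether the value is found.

Binary search for 59 in [5, 9, 12, 21, 24, 28, 35, 46, 47, 49, 52, 55, 58, 59, 60, 61]:

lo=0, hi=15, mid=7, arr[mid]=46 -> 46 < 59, search right half
lo=8, hi=15, mid=11, arr[mid]=55 -> 55 < 59, search right half
lo=12, hi=15, mid=13, arr[mid]=59 -> Found target at index 13!

Binary search finds 59 at index 13 after 3 comparisons. The search repeatedly halves the search space by comparing with the middle element.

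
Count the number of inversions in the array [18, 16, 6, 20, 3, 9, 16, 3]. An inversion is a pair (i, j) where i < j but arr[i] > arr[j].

Finding inversions in [18, 16, 6, 20, 3, 9, 16, 3]:

(0, 1): arr[0]=18 > arr[1]=16
(0, 2): arr[0]=18 > arr[2]=6
(0, 4): arr[0]=18 > arr[4]=3
(0, 5): arr[0]=18 > arr[5]=9
(0, 6): arr[0]=18 > arr[6]=16
(0, 7): arr[0]=18 > arr[7]=3
(1, 2): arr[1]=16 > arr[2]=6
(1, 4): arr[1]=16 > arr[4]=3
(1, 5): arr[1]=16 > arr[5]=9
(1, 7): arr[1]=16 > arr[7]=3
(2, 4): arr[2]=6 > arr[4]=3
(2, 7): arr[2]=6 > arr[7]=3
(3, 4): arr[3]=20 > arr[4]=3
(3, 5): arr[3]=20 > arr[5]=9
(3, 6): arr[3]=20 > arr[6]=16
(3, 7): arr[3]=20 > arr[7]=3
(5, 7): arr[5]=9 > arr[7]=3
(6, 7): arr[6]=16 > arr[7]=3

Total inversions: 18

The array has 18 inversion(s): (0,1), (0,2), (0,4), (0,5), (0,6), (0,7), (1,2), (1,4), (1,5), (1,7), (2,4), (2,7), (3,4), (3,5), (3,6), (3,7), (5,7), (6,7). Each pair (i,j) satisfies i < j and arr[i] > arr[j].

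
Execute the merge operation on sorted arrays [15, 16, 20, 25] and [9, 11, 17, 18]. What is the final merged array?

Merging process:

Compare 15 vs 9: take 9 from right. Merged: [9]
Compare 15 vs 11: take 11 from right. Merged: [9, 11]
Compare 15 vs 17: take 15 from left. Merged: [9, 11, 15]
Compare 16 vs 17: take 16 from left. Merged: [9, 11, 15, 16]
Compare 20 vs 17: take 17 from right. Merged: [9, 11, 15, 16, 17]
Compare 20 vs 18: take 18 from right. Merged: [9, 11, 15, 16, 17, 18]
Append remaining from left: [20, 25]. Merged: [9, 11, 15, 16, 17, 18, 20, 25]

Final merged array: [9, 11, 15, 16, 17, 18, 20, 25]
Total comparisons: 6

The merged array is [9, 11, 15, 16, 17, 18, 20, 25], requiring 6 comparisons. The merge step runs in O(n) time where n is the total number of elements.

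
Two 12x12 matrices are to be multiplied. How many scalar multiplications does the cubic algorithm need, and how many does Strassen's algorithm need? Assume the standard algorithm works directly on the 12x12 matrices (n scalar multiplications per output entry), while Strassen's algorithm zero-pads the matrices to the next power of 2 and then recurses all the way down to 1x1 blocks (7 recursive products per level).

Matrix multiplication for 12x12 matrices:

Strassen's algorithm requires power-of-2 dimensions. Pad 12x12 to 16x16 (next power of 2).

Standard algorithm: 12^3 = 1728 multiplications
Strassen's algorithm: 7^(log2(16)) = 7^4 = 2401 multiplications
Difference: 1728 - 2401 = -673 (Strassen uses MORE here due to padding overhead — for small or just-over-power-of-2 n, padding can outweigh the per-level savings)

Standard: 1728 multiplications (12^3). Strassen: 2401 multiplications (7^4, after padding to 16x16). Strassen reduces 8 recursive multiplications to 7 at each level.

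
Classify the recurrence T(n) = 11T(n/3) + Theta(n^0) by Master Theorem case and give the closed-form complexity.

Master Theorem for T(n) = 11T(n/3) + O(n^0):

a = 11, b = 3, c = 0
log_b(a) = log_3(11) = 2.1827

Case 1: c = 0 < log_3(11) = 2.1827
T(n) = O(n^(log_3 11))

For T(n) = 11T(n/3) + O(n^0): log_3(11) = 2.1827. This is Case 1 of the Master Theorem (c < log_b(a), work dominated by leaves), giving O(n^(log_3 11)).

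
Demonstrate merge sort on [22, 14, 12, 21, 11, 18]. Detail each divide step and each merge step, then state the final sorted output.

Merge sort trace:

Split: [22, 14, 12, 21, 11, 18] -> [22, 14, 12] and [21, 11, 18]
  Split: [22, 14, 12] -> [22] and [14, 12]
    Split: [14, 12] -> [14] and [12]
    Merge: [14] + [12] -> [12, 14]
  Merge: [22] + [12, 14] -> [12, 14, 22]
  Split: [21, 11, 18] -> [21] and [11, 18]
    Split: [11, 18] -> [11] and [18]
    Merge: [11] + [18] -> [11, 18]
  Merge: [21] + [11, 18] -> [11, 18, 21]
Merge: [12, 14, 22] + [11, 18, 21] -> [11, 12, 14, 18, 21, 22]

Final sorted array: [11, 12, 14, 18, 21, 22]

The merge sort proceeds by recursively splitting the array and merging sorted halves.
After all merges, the sorted array is [11, 12, 14, 18, 21, 22].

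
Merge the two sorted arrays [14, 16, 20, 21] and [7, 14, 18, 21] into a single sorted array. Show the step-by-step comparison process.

Merging process:

Compare 14 vs 7: take 7 from right. Merged: [7]
Compare 14 vs 14: take 14 from left. Merged: [7, 14]
Compare 16 vs 14: take 14 from right. Merged: [7, 14, 14]
Compare 16 vs 18: take 16 from left. Merged: [7, 14, 14, 16]
Compare 20 vs 18: take 18 from right. Merged: [7, 14, 14, 16, 18]
Compare 20 vs 21: take 20 from left. Merged: [7, 14, 14, 16, 18, 20]
Compare 21 vs 21: take 21 from left. Merged: [7, 14, 14, 16, 18, 20, 21]
Append remaining from right: [21]. Merged: [7, 14, 14, 16, 18, 20, 21, 21]

Final merged array: [7, 14, 14, 16, 18, 20, 21, 21]
Total comparisons: 7

The merged array is [7, 14, 14, 16, 18, 20, 21, 21], requiring 7 comparisons. The merge step runs in O(n) time where n is the total number of elements.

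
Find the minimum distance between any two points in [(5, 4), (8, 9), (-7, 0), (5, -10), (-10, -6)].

Computing all pairwise distances among 5 points:

d((5, 4), (8, 9)) = 5.831 <-- minimum
d((5, 4), (-7, 0)) = 12.6491
d((5, 4), (5, -10)) = 14.0
d((5, 4), (-10, -6)) = 18.0278
d((8, 9), (-7, 0)) = 17.4929
d((8, 9), (5, -10)) = 19.2354
d((8, 9), (-10, -6)) = 23.4307
d((-7, 0), (5, -10)) = 15.6205
d((-7, 0), (-10, -6)) = 6.7082
d((5, -10), (-10, -6)) = 15.5242

Closest pair: (5, 4) and (8, 9) with distance 5.831

The closest pair is (5, 4) and (8, 9) with Euclidean distance 5.831. For 5 points, brute-force pairwise comparison is shown above. For large n, the divide-and-conquer algorithm (sort by x, recurse on halves, check the dividing strip) achieves O(n log n).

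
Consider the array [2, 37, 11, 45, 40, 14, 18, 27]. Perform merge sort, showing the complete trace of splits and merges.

Merge sort trace:

Split: [2, 37, 11, 45, 40, 14, 18, 27] -> [2, 37, 11, 45] and [40, 14, 18, 27]
  Split: [2, 37, 11, 45] -> [2, 37] and [11, 45]
    Split: [2, 37] -> [2] and [37]
    Merge: [2] + [37] -> [2, 37]
    Split: [11, 45] -> [11] and [45]
    Merge: [11] + [45] -> [11, 45]
  Merge: [2, 37] + [11, 45] -> [2, 11, 37, 45]
  Split: [40, 14, 18, 27] -> [40, 14] and [18, 27]
    Split: [40, 14] -> [40] and [14]
    Merge: [40] + [14] -> [14, 40]
    Split: [18, 27] -> [18] and [27]
    Merge: [18] + [27] -> [18, 27]
  Merge: [14, 40] + [18, 27] -> [14, 18, 27, 40]
Merge: [2, 11, 37, 45] + [14, 18, 27, 40] -> [2, 11, 14, 18, 27, 37, 40, 45]

Final sorted array: [2, 11, 14, 18, 27, 37, 40, 45]

The merge sort proceeds by recursively splitting the array and merging sorted halves.
After all merges, the sorted array is [2, 11, 14, 18, 27, 37, 40, 45].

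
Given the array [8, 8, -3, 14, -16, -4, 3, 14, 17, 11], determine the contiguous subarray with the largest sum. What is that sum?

Using Kadane's algorithm on [8, 8, -3, 14, -16, -4, 3, 14, 17, 11]:

Scanning through the array:
Position 1 (value 8): max_ending_here = 16, max_so_far = 16
Position 2 (value -3): max_ending_here = 13, max_so_far = 16
Position 3 (value 14): max_ending_here = 27, max_so_far = 27
Position 4 (value -16): max_ending_here = 11, max_so_far = 27
Position 5 (value -4): max_ending_here = 7, max_so_far = 27
Position 6 (value 3): max_ending_here = 10, max_so_far = 27
Position 7 (value 14): max_ending_here = 24, max_so_far = 27
Position 8 (value 17): max_ending_here = 41, max_so_far = 41
Position 9 (value 11): max_ending_here = 52, max_so_far = 52

Maximum subarray: [8, 8, -3, 14, -16, -4, 3, 14, 17, 11]
Maximum sum: 52

The maximum subarray is [8, 8, -3, 14, -16, -4, 3, 14, 17, 11] with sum 52. This subarray runs from index 0 to index 9.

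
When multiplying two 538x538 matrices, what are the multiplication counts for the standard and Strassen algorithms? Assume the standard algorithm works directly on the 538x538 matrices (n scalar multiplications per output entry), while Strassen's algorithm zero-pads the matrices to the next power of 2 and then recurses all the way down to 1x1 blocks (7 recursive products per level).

Matrix multiplication for 538x538 matrices:

Strassen's algorithm requires power-of-2 dimensions. Pad 538x538 to 1024x1024 (next power of 2).

Standard algorithm: 538^3 = 155720872 multiplications
Strassen's algorithm: 7^(log2(1024)) = 7^10 = 282475249 multiplications
Difference: 155720872 - 282475249 = -126754377 (Strassen uses MORE here due to padding overhead — for small or just-over-power-of-2 n, padding can outweigh the per-level savings)

Standard: 155720872 multiplications (538^3). Strassen: 282475249 multiplications (7^10, after padding to 1024x1024). Strassen reduces 8 recursive multiplications to 7 at each level.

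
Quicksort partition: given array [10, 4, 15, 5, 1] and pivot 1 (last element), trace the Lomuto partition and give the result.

Lomuto partition with pivot = 1:

Initial array: [10, 4, 15, 5, 1]

arr[0]=10 > 1: no swap
arr[1]=4 > 1: no swap
arr[2]=15 > 1: no swap
arr[3]=5 > 1: no swap

Place pivot at position 0: [1, 4, 15, 5, 10]
Pivot position: 0

After partitioning with pivot 1, the array becomes [1, 4, 15, 5, 10]. The pivot is placed at index 0. All elements to the left of the pivot are <= 1, and all elements to the right are > 1.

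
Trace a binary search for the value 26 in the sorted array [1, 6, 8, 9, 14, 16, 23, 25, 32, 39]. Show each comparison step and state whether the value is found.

Binary search for 26 in [1, 6, 8, 9, 14, 16, 23, 25, 32, 39]:

lo=0, hi=9, mid=4, arr[mid]=14 -> 14 < 26, search right half
lo=5, hi=9, mid=7, arr[mid]=25 -> 25 < 26, search right half
lo=8, hi=9, mid=8, arr[mid]=32 -> 32 > 26, search left half
lo=8 > hi=7, target 26 not found

Binary search determines that 26 is not in the array after 3 comparisons. The search space was exhausted without finding the target.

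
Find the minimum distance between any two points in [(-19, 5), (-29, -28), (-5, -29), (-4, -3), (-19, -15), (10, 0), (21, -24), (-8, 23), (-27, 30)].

Computing all pairwise distances among 9 points:

d((-19, 5), (-29, -28)) = 34.4819
d((-19, 5), (-5, -29)) = 36.7696
d((-19, 5), (-4, -3)) = 17.0
d((-19, 5), (-19, -15)) = 20.0
d((-19, 5), (10, 0)) = 29.4279
d((-19, 5), (21, -24)) = 49.4065
d((-19, 5), (-8, 23)) = 21.095
d((-19, 5), (-27, 30)) = 26.2488
d((-29, -28), (-5, -29)) = 24.0208
d((-29, -28), (-4, -3)) = 35.3553
d((-29, -28), (-19, -15)) = 16.4012
d((-29, -28), (10, 0)) = 48.0104
d((-29, -28), (21, -24)) = 50.1597
d((-29, -28), (-8, 23)) = 55.1543
d((-29, -28), (-27, 30)) = 58.0345
d((-5, -29), (-4, -3)) = 26.0192
d((-5, -29), (-19, -15)) = 19.799
d((-5, -29), (10, 0)) = 32.6497
d((-5, -29), (21, -24)) = 26.4764
d((-5, -29), (-8, 23)) = 52.0865
d((-5, -29), (-27, 30)) = 62.9682
d((-4, -3), (-19, -15)) = 19.2094
d((-4, -3), (10, 0)) = 14.3178 <-- minimum
d((-4, -3), (21, -24)) = 32.6497
d((-4, -3), (-8, 23)) = 26.3059
d((-4, -3), (-27, 30)) = 40.2244
d((-19, -15), (10, 0)) = 32.6497
d((-19, -15), (21, -24)) = 41.0
d((-19, -15), (-8, 23)) = 39.5601
d((-19, -15), (-27, 30)) = 45.7056
d((10, 0), (21, -24)) = 26.4008
d((10, 0), (-8, 23)) = 29.2062
d((10, 0), (-27, 30)) = 47.634
d((21, -24), (-8, 23)) = 55.2268
d((21, -24), (-27, 30)) = 72.2496
d((-8, 23), (-27, 30)) = 20.2485

Closest pair: (-4, -3) and (10, 0) with distance 14.3178

The closest pair is (-4, -3) and (10, 0) with Euclidean distance 14.3178. For 9 points, brute-force pairwise comparison is shown above. For large n, the divide-and-conquer algorithm (sort by x, recurse on halves, check the dividing strip) achieves O(n log n).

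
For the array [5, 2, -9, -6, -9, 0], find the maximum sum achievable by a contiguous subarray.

Using Kadane's algorithm on [5, 2, -9, -6, -9, 0]:

Scanning through the array:
Position 1 (value 2): max_ending_here = 7, max_so_far = 7
Position 2 (value -9): max_ending_here = -2, max_so_far = 7
Position 3 (value -6): max_ending_here = -6, max_so_far = 7
Position 4 (value -9): max_ending_here = -9, max_so_far = 7
Position 5 (value 0): max_ending_here = 0, max_so_far = 7

Maximum subarray: [5, 2]
Maximum sum: 7

The maximum subarray is [5, 2] with sum 7. This subarray runs from index 0 to index 1.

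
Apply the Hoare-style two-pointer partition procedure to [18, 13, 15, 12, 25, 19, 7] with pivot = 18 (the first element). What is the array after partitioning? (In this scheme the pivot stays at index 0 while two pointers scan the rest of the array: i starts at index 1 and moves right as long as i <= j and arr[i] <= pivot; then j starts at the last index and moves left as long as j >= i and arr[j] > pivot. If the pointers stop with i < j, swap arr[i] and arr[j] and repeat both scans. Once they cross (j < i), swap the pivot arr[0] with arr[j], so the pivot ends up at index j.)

Hoare-style two-pointer partition with pivot = 18:

Initial array: [18, 13, 15, 12, 25, 19, 7]

Pointers start at i = 1, j = 6.
i stops at index 4 (arr[4]=25 > 18), j stops at index 6 (arr[6]=7 <= 18): swap arr[4] and arr[6], array becomes [18, 13, 15, 12, 7, 19, 25]
i ends at 5, j ends at 4: the pointers have crossed (j < i), so scanning stops.

Swap pivot arr[0] with arr[4] to place pivot at position 4: [7, 13, 15, 12, 18, 19, 25]
Pivot position: 4

After partitioning with pivot 18, the array becomes [7, 13, 15, 12, 18, 19, 25]. The pivot is placed at index 4. All elements to the left of the pivot are <= 18, and all elements to the right are > 18.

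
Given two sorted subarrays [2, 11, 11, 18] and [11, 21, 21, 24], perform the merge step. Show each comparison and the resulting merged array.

Merging process:

Compare 2 vs 11: take 2 from left. Merged: [2]
Compare 11 vs 11: take 11 from left. Merged: [2, 11]
Compare 11 vs 11: take 11 from left. Merged: [2, 11, 11]
Compare 18 vs 11: take 11 from right. Merged: [2, 11, 11, 11]
Compare 18 vs 21: take 18 from left. Merged: [2, 11, 11, 11, 18]
Append remaining from right: [21, 21, 24]. Merged: [2, 11, 11, 11, 18, 21, 21, 24]

Final merged array: [2, 11, 11, 11, 18, 21, 21, 24]
Total comparisons: 5

The merged array is [2, 11, 11, 11, 18, 21, 21, 24], requiring 5 comparisons. The merge step runs in O(n) time where n is the total number of elements.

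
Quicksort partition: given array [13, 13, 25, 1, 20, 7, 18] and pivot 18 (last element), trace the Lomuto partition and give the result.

Lomuto partition with pivot = 18:

Initial array: [13, 13, 25, 1, 20, 7, 18]

arr[0]=13 <= 18: swap with position 0, array becomes [13, 13, 25, 1, 20, 7, 18]
arr[1]=13 <= 18: swap with position 1, array becomes [13, 13, 25, 1, 20, 7, 18]
arr[2]=25 > 18: no swap
arr[3]=1 <= 18: swap with position 2, array becomes [13, 13, 1, 25, 20, 7, 18]
arr[4]=20 > 18: no swap
arr[5]=7 <= 18: swap with position 3, array becomes [13, 13, 1, 7, 20, 25, 18]

Place pivot at position 4: [13, 13, 1, 7, 18, 25, 20]
Pivot position: 4

After partitioning with pivot 18, the array becomes [13, 13, 1, 7, 18, 25, 20]. The pivot is placed at index 4. All elements to the left of the pivot are <= 18, and all elements to the right are > 18.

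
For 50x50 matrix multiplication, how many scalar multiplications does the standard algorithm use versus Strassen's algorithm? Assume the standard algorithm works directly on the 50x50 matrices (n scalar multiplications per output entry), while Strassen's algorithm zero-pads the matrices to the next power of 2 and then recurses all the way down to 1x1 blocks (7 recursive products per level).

Matrix multiplication for 50x50 matrices:

Strassen's algorithm requires power-of-2 dimensions. Pad 50x50 to 64x64 (next power of 2).

Standard algorithm: 50^3 = 125000 multiplications
Strassen's algorithm: 7^(log2(64)) = 7^6 = 117649 multiplications
Savings: 125000 - 117649 = 7351 multiplications

Standard: 125000 multiplications (50^3). Strassen: 117649 multiplications (7^6, after padding to 64x64). Strassen reduces 8 recursive multiplications to 7 at each level.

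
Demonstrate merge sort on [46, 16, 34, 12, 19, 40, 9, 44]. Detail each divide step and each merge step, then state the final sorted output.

Merge sort trace:

Split: [46, 16, 34, 12, 19, 40, 9, 44] -> [46, 16, 34, 12] and [19, 40, 9, 44]
  Split: [46, 16, 34, 12] -> [46, 16] and [34, 12]
    Split: [46, 16] -> [46] and [16]
    Merge: [46] + [16] -> [16, 46]
    Split: [34, 12] -> [34] and [12]
    Merge: [34] + [12] -> [12, 34]
  Merge: [16, 46] + [12, 34] -> [12, 16, 34, 46]
  Split: [19, 40, 9, 44] -> [19, 40] and [9, 44]
    Split: [19, 40] -> [19] and [40]
    Merge: [19] + [40] -> [19, 40]
    Split: [9, 44] -> [9] and [44]
    Merge: [9] + [44] -> [9, 44]
  Merge: [19, 40] + [9, 44] -> [9, 19, 40, 44]
Merge: [12, 16, 34, 46] + [9, 19, 40, 44] -> [9, 12, 16, 19, 34, 40, 44, 46]

Final sorted array: [9, 12, 16, 19, 34, 40, 44, 46]

The merge sort proceeds by recursively splitting the array and merging sorted halves.
After all merges, the sorted array is [9, 12, 16, 19, 34, 40, 44, 46].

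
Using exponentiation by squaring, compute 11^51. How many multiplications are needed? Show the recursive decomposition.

Computing 11^51 by squaring (build up from 11^1; each line after the first costs one multiplication):

11^1 = 11
11^2 = (11^1)^2 = 11^2 = 121
11^3 = 11 * 11^2 = 11 * 121 = 1331
11^6 = (11^3)^2 = 1331^2 = 1771561
11^12 = (11^6)^2 = 1771561^2 = 3138428376721
11^24 = (11^12)^2 = 3138428376721^2 = 9849732675807611094711841
11^25 = 11 * 11^24 = 11 * 9849732675807611094711841 = 108347059433883722041830251
11^50 = (11^25)^2 = 108347059433883722041830251^2 = 11739085287969531650666649599035831993898213898723001
11^51 = 11 * 11^50 = 11 * 11739085287969531650666649599035831993898213898723001 = 129129938167664848157333145589394151932880352885953011

Result: 129129938167664848157333145589394151932880352885953011
Multiplications needed: 8 (8 lines after 11^1)

11^51 = 129129938167664848157333145589394151932880352885953011. Using exponentiation by squaring, this requires 8 multiplications. The key idea: if the exponent is even, square the half-power; if odd, multiply by the base once.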